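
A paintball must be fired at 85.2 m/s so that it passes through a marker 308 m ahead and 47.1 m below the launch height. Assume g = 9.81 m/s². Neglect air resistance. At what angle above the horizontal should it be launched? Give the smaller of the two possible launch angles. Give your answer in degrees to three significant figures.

3.20°

Trajectory: y = x tanθ − g x² (1 + tan²θ)/(2v₀²). With x = 308, y = −47.1, v₀ = 85.2, g = 9.81:
64.10 tan²θ − 308 tanθ + (17.00) = 0.
tanθ = [308 ± √(308² − 4 × 64.10 × (17.00))] / (2 × 64.10) = (308 ± 300.8) / 128.2, giving tanθ = 0.05585 or 4.749.
θ = 3.196° or 78.11°; the smaller is 3.196°.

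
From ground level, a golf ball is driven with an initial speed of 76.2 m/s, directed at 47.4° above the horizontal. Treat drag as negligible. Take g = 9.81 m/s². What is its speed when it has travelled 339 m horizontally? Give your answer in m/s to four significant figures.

52.26 m/s

vₓ = 76.20 cos 47.4° = 51.58 m/s; v_y0 = 76.20 sin 47.4° = 56.09 m/s.
x = vₓ t ⇒ t = 339/51.58 = 6.573 s.
Vertical velocity there: v_y = v_y0 − g t = 56.09 − 9.81 × 6.573 = −8.386 m/s.
Speed: √(vₓ² + v_y²) = √(51.58² + 8.386²) = 52.26 m/s.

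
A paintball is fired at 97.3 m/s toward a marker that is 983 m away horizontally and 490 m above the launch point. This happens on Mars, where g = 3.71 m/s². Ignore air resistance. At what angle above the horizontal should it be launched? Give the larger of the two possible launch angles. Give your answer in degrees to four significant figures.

77.11°

Trajectory: y = x tanθ − g x² (1 + tan²θ)/(2v₀²). With x = 983, y = 490, v₀ = 97.3, g = 3.71:
189.3 tan²θ − 983 tanθ + (679.3) = 0.
tanθ = [983 ± √(983² − 4 × 189.3 × (679.3))] / (2 × 189.3) = (983 ± 672.2) / 378.7, giving tanθ = 0.8209 or 4.371.
θ = 39.38° or 77.11°; the larger is 77.11°.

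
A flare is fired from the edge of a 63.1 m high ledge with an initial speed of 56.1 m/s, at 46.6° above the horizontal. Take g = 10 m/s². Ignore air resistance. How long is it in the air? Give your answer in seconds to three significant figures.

Horizontal component vₓ = 56.10 cos 46.6° = 38.55 m/s; vertical v_y0 = 56.10 sin 46.6° = 40.76 m/s.
With up positive and y = 0 at the ground: y(t) = 63.1 + (40.76) t − 5.000 t². Setting y = 0 and taking the positive root: t = [40.76 + √(40.76² + 2·10.0·63.1)] / 10.0 = (40.76 + 54.07) / 10.0 = 9.483 s.

9.48 s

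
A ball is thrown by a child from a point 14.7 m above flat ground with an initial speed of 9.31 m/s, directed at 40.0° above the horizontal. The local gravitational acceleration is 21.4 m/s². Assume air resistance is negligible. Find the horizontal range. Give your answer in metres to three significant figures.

Resolve: vₓ = 9.310 cos 40.0° = 7.132 m/s and v_y0 = 9.310 sin 40.0° = 5.984 m/s.
The projectile lands when y = 14.7 + (5.984) t − ½·21.4·t² = 0. Positive root: t = (5.984 + √(5.984² + 2·21.4·14.7)) / 21.4 = (5.984 + 25.79) / 21.4 = 1.485 s.
Horizontal distance: R = vₓ t = 7.132 × 1.485 = 10.59 m.

10.6 m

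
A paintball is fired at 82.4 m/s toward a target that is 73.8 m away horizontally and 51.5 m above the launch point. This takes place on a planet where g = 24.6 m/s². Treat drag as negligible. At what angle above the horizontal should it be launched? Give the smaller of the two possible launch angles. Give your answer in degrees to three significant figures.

43.6°

Trajectory: y = x tanθ − g x² (1 + tan²θ)/(2v₀²). With x = 73.8, y = 51.5, v₀ = 82.4, g = 24.6:
9.867 tan²θ − 73.8 tanθ + (61.37) = 0.
tanθ = [73.8 ± √(73.8² − 4 × 9.867 × (61.37))] / (2 × 9.867) = (73.8 ± 55.00) / 19.73, giving tanθ = 0.9529 or 6.527.
θ = 43.62° or 81.29°; the smaller is 43.62°.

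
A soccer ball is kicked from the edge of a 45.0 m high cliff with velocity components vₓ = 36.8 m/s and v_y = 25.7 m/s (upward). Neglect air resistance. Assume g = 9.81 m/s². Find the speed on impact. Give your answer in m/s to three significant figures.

53.8 m/s

With up positive and y = 0 at the ground: y(t) = 45.0 + (25.70) t − 4.905 t². Setting y = 0 and taking the positive root: t = [25.70 + √(25.70² + 2·9.81·45.0)] / 9.81 = (25.70 + 39.29) / 9.81 = 6.624 s.
Vertical velocity at impact: v_y = v_y0 − g t = 25.70 − 9.81 × 6.624 = −39.29 m/s.
Speed: |v| = √(vₓ² + v_y²) = √(36.80² + 39.29²) = 53.83 m/s.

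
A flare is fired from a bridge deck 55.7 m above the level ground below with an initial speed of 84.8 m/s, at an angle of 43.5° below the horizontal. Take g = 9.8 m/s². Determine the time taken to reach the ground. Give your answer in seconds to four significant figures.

0.8880 s

vₓ = 84.80 cos 43.5° = 61.51 m/s; v_y0 = −58.37 m/s (downward).
The projectile lands when y = 55.7 + (−58.37) t − ½·9.80·t² = 0. Positive root: t = (−58.37 + √(58.37² + 2·9.80·55.7)) / 9.80 = (−58.37 + 67.08) / 9.80 = 0.8880 s.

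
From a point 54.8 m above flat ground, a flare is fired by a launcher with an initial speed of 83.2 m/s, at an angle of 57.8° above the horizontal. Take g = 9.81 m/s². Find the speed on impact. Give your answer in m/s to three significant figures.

89.4 m/s

Resolve: vₓ = 83.20 cos 57.8° = 44.34 m/s and v_y0 = 83.20 sin 57.8° = 70.40 m/s.
The projectile lands when y = 54.8 + (70.40) t − ½·9.81·t² = 0. Positive root: t = (70.40 + √(70.40² + 2·9.81·54.8)) / 9.81 = (70.40 + 77.66) / 9.81 = 15.09 s.
Vertical velocity at impact: v_y = v_y0 − g t = 70.40 − 9.81 × 15.09 = −77.66 m/s.
Speed: |v| = √(vₓ² + v_y²) = √(44.34² + 77.66²) = 89.43 m/s.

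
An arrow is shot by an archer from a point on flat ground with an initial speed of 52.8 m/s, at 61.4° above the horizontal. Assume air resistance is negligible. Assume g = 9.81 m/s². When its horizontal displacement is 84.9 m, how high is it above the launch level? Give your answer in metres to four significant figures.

100.4 m

vₓ = 52.80 cos 61.4° = 25.27 m/s; v_y0 = 52.80 sin 61.4° = 46.36 m/s.
Time to reach x = 84.9 m: t = x/vₓ = 84.9/25.27 = 3.359 s.
Height: y = v_y0 t − ½ g t² = 46.36 × 3.359 − 4.905 × 3.359² = 155.7 − 55.34 = 100.4 m.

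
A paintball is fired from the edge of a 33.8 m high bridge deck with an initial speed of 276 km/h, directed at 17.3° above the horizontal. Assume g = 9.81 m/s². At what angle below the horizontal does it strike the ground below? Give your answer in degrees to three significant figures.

Convert: 276 km/h = 276/3.6 = 76.67 m/s.
Components: vₓ = 76.67 cos 17.3° = 73.20 m/s, v_y0 = 76.67 sin 17.3° = 22.80 m/s.
With up positive and y = 0 at the ground: y(t) = 33.8 + (22.80) t − 4.905 t². Setting y = 0 and taking the positive root: t = [22.80 + √(22.80² + 2·9.81·33.8)] / 9.81 = (22.80 + 34.39) / 9.81 = 5.830 s.
At impact: v_y = v_y0 − g t = −34.39 m/s; vₓ = 73.20 m/s.
Angle below horizontal: arctan(|v_y|/vₓ) = arctan(34.39/73.20) = 25.17°.

25.2°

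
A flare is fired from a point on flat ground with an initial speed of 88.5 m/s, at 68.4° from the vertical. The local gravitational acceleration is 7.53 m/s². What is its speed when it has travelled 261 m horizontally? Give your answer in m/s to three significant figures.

82.7 m/s

vₓ = 88.50 sin 68.4° = 82.29 m/s; v_y0 = 88.50 cos 68.4° = 32.58 m/s.
x = vₓ t ⇒ t = 261/82.29 = 3.172 s.
Vertical velocity there: v_y = v_y0 − g t = 32.58 − 7.53 × 3.172 = 8.695 m/s.
Speed: √(vₓ² + v_y²) = √(82.29² + 8.695²) = 82.74 m/s.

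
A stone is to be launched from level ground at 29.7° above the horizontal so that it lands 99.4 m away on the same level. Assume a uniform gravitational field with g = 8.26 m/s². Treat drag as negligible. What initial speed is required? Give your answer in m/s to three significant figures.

30.9 m/s

On level ground R = v₀² sin 2θ / g ⇒ v₀ = √(gR / sin 2θ).
v₀ = √(8.26 × 99.4 / sin 59.40°) = √(821.0 / 0.8607) = √953.88 = 30.88 m/s.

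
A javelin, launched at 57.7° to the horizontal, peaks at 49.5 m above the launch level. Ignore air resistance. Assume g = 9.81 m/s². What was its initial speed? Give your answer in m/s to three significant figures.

At the peak v_y = 0, so v_y0 = √(2gH) = √(2 × 9.81 × 49.5) = 31.16 m/s.
v_y0 = v₀ sin θ ⇒ v₀ = 31.16 / sin 57.7° = 36.87 m/s.

36.9 m/s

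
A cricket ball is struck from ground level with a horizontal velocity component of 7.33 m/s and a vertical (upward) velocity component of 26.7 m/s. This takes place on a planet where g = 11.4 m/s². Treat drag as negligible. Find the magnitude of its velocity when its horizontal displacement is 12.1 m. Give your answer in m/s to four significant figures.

10.76 m/s

Time to reach x = 12.1 m: t = x/vₓ = 12.1/7.330 = 1.651 s.
Vertical velocity there: v_y = v_y0 − g t = 26.70 − 11.4 × 1.651 = 7.881 m/s.
Speed: √(vₓ² + v_y²) = √(7.330² + 7.881²) = 10.76 m/s.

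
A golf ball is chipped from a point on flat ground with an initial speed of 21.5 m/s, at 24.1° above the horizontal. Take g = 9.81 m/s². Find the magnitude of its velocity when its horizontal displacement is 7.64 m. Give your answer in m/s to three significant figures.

vₓ = 21.50 cos 24.1° = 19.63 m/s; v_y0 = 21.50 sin 24.1° = 8.779 m/s.
At x = 7.64 m, t = x/vₓ = 7.64/19.63 = 0.3893 s.
Vertical velocity there: v_y = v_y0 − g t = 8.779 − 9.81 × 0.3893 = 4.960 m/s.
Speed: √(vₓ² + v_y²) = √(19.63² + 4.960²) = 20.24 m/s.

20.2 m/s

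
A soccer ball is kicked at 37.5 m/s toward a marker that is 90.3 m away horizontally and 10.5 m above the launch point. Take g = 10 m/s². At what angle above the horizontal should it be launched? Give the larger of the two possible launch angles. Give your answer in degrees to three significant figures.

68.9°

Trajectory: y = x tanθ − g x² (1 + tan²θ)/(2v₀²). With x = 90.3, y = 10.5, v₀ = 37.5, g = 10.0:
28.99 tan²θ − 90.3 tanθ + (39.49) = 0.
tanθ = [90.3 ± √(90.3² − 4 × 28.99 × (39.49))] / (2 × 28.99) = (90.3 ± 59.78) / 57.98, giving tanθ = 0.5263 or 2.588.
θ = 27.76° or 68.88°; the larger is 68.88°.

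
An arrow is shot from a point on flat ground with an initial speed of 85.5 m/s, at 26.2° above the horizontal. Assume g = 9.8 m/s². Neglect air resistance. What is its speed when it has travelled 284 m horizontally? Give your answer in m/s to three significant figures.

76.7 m/s

Resolve: vₓ = 85.50 cos 26.2° = 76.72 m/s and v_y0 = 85.50 sin 26.2° = 37.75 m/s.
At x = 284 m, t = x/vₓ = 284/76.72 = 3.702 s.
Vertical velocity there: v_y = v_y0 − g t = 37.75 − 9.80 × 3.702 = 1.469 m/s.
Speed: √(vₓ² + v_y²) = √(76.72² + 1.469²) = 76.73 m/s.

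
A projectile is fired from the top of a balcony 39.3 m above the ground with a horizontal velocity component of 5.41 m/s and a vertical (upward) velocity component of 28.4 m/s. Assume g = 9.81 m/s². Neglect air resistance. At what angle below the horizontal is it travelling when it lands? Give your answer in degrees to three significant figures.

82.2°

Vertical motion (up positive, ground at y = 0): 4.905 t² − (28.40) t − 39.3 = 0, so t = (28.40 + √(28.40² + 2·9.81·39.3)) / 9.81 = (28.40 + 39.72) / 9.81 = 6.944 s.
At impact: v_y = v_y0 − g t = −39.72 m/s; vₓ = 5.410 m/s.
Angle below horizontal: arctan(|v_y|/vₓ) = arctan(39.72/5.410) = 82.24°.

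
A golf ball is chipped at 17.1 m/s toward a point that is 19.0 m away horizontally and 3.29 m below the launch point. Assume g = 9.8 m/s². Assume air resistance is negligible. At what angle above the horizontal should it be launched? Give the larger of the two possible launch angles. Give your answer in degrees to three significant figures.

Trajectory: y = x tanθ − g x² (1 + tan²θ)/(2v₀²). With x = 19.0, y = −3.29, v₀ = 17.1, g = 9.80:
6.049 tan²θ − 19.0 tanθ + (2.759) = 0.
tanθ = [19.0 ± √(19.0² − 4 × 6.049 × (2.759))] / (2 × 6.049) = (19.0 ± 17.15) / 12.10, giving tanθ = 0.1526 or 2.988.
θ = 8.679° or 71.50°; the larger is 71.50°.

71.5°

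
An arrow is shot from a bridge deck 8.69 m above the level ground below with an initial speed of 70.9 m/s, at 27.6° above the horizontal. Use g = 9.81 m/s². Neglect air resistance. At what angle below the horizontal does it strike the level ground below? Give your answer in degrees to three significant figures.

Resolve: vₓ = 70.90 cos 27.6° = 62.83 m/s and v_y0 = 70.90 sin 27.6° = 32.85 m/s.
With up positive and y = 0 at the ground: y(t) = 8.69 + (32.85) t − 4.905 t². Setting y = 0 and taking the positive root: t = [32.85 + √(32.85² + 2·9.81·8.69)] / 9.81 = (32.85 + 35.35) / 9.81 = 6.952 s.
At impact: v_y = v_y0 − g t = −35.35 m/s; vₓ = 62.83 m/s.
Angle below horizontal: arctan(|v_y|/vₓ) = arctan(35.35/62.83) = 29.36°.

29.4°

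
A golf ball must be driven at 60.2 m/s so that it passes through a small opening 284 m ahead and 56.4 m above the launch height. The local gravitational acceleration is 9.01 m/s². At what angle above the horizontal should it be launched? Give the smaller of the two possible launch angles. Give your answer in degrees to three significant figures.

Trajectory: y = x tanθ − g x² (1 + tan²θ)/(2v₀²). With x = 284, y = 56.4, v₀ = 60.2, g = 9.01:
100.3 tan²θ − 284 tanθ + (156.7) = 0.
tanθ = [284 ± √(284² − 4 × 100.3 × (156.7))] / (2 × 100.3) = (284 ± 133.5) / 200.5, giving tanθ = 0.7505 or 2.082.
θ = 36.89° or 64.35°; the smaller is 36.89°.

36.9°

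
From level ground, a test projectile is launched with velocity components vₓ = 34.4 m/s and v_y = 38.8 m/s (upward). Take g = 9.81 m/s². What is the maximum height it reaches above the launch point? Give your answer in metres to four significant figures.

76.73 m

Peak height H = v_y0² / (2g) = 1505.4 / 19.62 = 76.73 m.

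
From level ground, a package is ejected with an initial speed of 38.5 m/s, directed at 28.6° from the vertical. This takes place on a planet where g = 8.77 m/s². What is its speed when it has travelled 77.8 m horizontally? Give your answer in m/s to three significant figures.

Horizontal component vₓ = 38.50 sin 28.6° = 18.43 m/s; vertical v_y0 = 38.50 cos 28.6° = 33.80 m/s.
At x = 77.8 m, t = x/vₓ = 77.8/18.43 = 4.221 s.
Vertical velocity there: v_y = v_y0 − g t = 33.80 − 8.77 × 4.221 = −3.220 m/s.
Speed: √(vₓ² + v_y²) = √(18.43² + 3.220²) = 18.71 m/s.

18.7 m/s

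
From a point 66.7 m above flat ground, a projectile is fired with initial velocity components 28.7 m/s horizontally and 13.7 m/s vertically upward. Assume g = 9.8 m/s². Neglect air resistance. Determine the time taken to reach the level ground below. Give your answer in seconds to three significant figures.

Vertical motion (up positive, ground at y = 0): 4.900 t² − (13.70) t − 66.7 = 0, so t = (13.70 + √(13.70² + 2·9.80·66.7)) / 9.80 = (13.70 + 38.67) / 9.80 = 5.343 s.

5.34 s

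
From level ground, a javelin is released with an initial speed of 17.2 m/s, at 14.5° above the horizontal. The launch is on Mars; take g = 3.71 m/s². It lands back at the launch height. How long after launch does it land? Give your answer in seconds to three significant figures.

2.32 s

Resolve: vₓ = 17.20 cos 14.5° = 16.65 m/s and v_y0 = 17.20 sin 14.5° = 4.307 m/s.
Time of flight on level ground: T = 2 v_y0 / g = 2 × 4.307 / 3.71 = 2.322 s.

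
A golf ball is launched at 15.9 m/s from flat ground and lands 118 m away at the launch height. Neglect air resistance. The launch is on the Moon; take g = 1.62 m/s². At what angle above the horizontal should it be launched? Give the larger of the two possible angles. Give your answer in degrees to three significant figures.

65.4°

R = v₀² sin 2θ / g gives sin 2θ = gR/v₀² = 1.62·118/15.9² = 0.7561.
2θ = 49.13° or 180° − 49.13° = 130.9°, so θ = 24.56° or 65.44°.
The larger angle is 65.44°.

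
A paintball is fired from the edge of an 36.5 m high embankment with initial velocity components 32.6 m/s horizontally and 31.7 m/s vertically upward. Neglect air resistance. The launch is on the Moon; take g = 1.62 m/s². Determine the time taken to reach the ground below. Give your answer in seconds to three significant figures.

40.3 s

The projectile lands when y = 36.5 + (31.70) t − ½·1.62·t² = 0. Positive root: t = (31.70 + √(31.70² + 2·1.62·36.5)) / 1.62 = (31.70 + 33.51) / 1.62 = 40.26 s.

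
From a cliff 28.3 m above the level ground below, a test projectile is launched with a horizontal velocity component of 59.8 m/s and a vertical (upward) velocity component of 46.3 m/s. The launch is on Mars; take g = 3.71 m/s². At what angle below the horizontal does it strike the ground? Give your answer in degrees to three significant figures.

The projectile lands when y = 28.3 + (46.30) t − ½·3.71·t² = 0. Positive root: t = (46.30 + √(46.30² + 2·3.71·28.3)) / 3.71 = (46.30 + 48.51) / 3.71 = 25.56 s.
At impact: v_y = v_y0 − g t = −48.51 m/s; vₓ = 59.80 m/s.
Angle below horizontal: arctan(|v_y|/vₓ) = arctan(48.51/59.80) = 39.05°.

39.1°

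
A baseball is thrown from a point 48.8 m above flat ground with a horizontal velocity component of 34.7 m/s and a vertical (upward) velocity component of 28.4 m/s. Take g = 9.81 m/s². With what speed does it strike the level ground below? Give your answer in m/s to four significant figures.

54.48 m/s

The projectile lands when y = 48.8 + (28.40) t − ½·9.81·t² = 0. Positive root: t = (28.40 + √(28.40² + 2·9.81·48.8)) / 9.81 = (28.40 + 42.00) / 9.81 = 7.176 s.
Vertical velocity at impact: v_y = v_y0 − g t = 28.40 − 9.81 × 7.176 = −42.00 m/s.
Speed: |v| = √(vₓ² + v_y²) = √(34.70² + 42.00²) = 54.48 m/s.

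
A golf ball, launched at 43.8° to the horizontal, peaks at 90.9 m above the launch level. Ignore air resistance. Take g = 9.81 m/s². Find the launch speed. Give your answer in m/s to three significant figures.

61.0 m/s

At the peak v_y = 0, so v_y0 = √(2gH) = √(2 × 9.81 × 90.9) = 42.23 m/s.
v_y0 = v₀ sin θ ⇒ v₀ = 42.23 / sin 43.8° = 61.01 m/s.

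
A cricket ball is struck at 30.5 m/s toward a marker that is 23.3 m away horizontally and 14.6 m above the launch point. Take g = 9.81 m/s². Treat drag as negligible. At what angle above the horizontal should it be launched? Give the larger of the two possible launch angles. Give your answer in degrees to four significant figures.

82.20°

Trajectory: y = x tanθ − g x² (1 + tan²θ)/(2v₀²). With x = 23.3, y = 14.6, v₀ = 30.5, g = 9.81:
2.863 tan²θ − 23.3 tanθ + (17.46) = 0.
tanθ = [23.3 ± √(23.3² − 4 × 2.863 × (17.46))] / (2 × 2.863) = (23.3 ± 18.52) / 5.725, giving tanθ = 0.8352 or 7.304.
θ = 39.87° or 82.20°; the larger is 82.20°.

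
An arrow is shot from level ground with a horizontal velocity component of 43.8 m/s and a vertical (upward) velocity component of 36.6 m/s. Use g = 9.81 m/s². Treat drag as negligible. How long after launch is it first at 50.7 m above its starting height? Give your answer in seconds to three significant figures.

1.84 s

Require v_y0 t − ½ g t² = 50.7, i.e. 4.905 t² − 36.60 t + 50.7 = 0.
t = [36.60 ± √(36.60² − 2·9.81·50.7)] / 9.81 = (36.60 ± 18.57) / 9.81, so t = 1.838 s or t = 5.624 s.
The first (ascending) time is 1.838 s.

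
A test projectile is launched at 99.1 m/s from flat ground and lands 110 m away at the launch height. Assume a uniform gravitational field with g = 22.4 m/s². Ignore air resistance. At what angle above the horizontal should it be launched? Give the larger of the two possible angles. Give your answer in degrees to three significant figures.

82.7°

Level-ground range R = v₀² sin(2θ)/g ⇒ sin(2θ) = gR/v₀² = 22.4 × 110 / 99.1² = 0.2509.
2θ = 14.53° or 180° − 14.53° = 165.5°, so θ = 7.265° or 82.73°.
The larger angle is 82.73°.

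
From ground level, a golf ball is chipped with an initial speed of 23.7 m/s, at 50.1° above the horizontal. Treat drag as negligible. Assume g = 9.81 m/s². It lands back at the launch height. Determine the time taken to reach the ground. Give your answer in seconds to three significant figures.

3.71 s

Horizontal component vₓ = 23.70 cos 50.1° = 15.20 m/s; vertical v_y0 = 23.70 sin 50.1° = 18.18 m/s.
It returns to y = 0 when t = 2 v_y0 / g = 2(18.18)/9.81 = 3.707 s.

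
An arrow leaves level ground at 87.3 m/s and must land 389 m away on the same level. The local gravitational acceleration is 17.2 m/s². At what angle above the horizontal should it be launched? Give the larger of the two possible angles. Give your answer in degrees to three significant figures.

Level-ground range R = v₀² sin(2θ)/g ⇒ sin(2θ) = gR/v₀² = 17.2 × 389 / 87.3² = 0.8779.
2θ = 61.39° or 180° − 61.39° = 118.6°, so θ = 30.70° or 59.30°.
The larger angle is 59.30°.

59.3°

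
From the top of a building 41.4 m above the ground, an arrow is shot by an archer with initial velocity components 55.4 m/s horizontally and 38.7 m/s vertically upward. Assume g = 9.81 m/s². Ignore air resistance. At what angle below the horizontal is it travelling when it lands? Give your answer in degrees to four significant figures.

The projectile lands when y = 41.4 + (38.70) t − ½·9.81·t² = 0. Positive root: t = (38.70 + √(38.70² + 2·9.81·41.4)) / 9.81 = (38.70 + 48.06) / 9.81 = 8.844 s.
At impact: v_y = v_y0 − g t = −48.06 m/s; vₓ = 55.40 m/s.
Angle below horizontal: arctan(|v_y|/vₓ) = arctan(48.06/55.40) = 40.94°.

40.94°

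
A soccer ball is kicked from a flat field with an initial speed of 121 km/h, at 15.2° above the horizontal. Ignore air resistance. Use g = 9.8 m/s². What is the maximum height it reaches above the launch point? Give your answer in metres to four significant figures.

3.962 m

Convert: 121 km/h = 121/3.6 = 33.61 m/s.
Resolve: vₓ = 33.61 cos 15.2° = 32.44 m/s and v_y0 = 33.61 sin 15.2° = 8.812 m/s.
At the apex v_y = 0, so H = v_y0²/(2g) = 8.812²/19.60 = 3.962 m.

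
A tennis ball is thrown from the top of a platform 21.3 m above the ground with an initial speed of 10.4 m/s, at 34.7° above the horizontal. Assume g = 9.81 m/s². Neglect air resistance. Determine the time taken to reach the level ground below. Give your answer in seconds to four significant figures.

2.773 s

Resolve: vₓ = 10.40 cos 34.7° = 8.550 m/s and v_y0 = 10.40 sin 34.7° = 5.921 m/s.
With up positive and y = 0 at the ground: y(t) = 21.3 + (5.921) t − 4.905 t². Setting y = 0 and taking the positive root: t = [5.921 + √(5.921² + 2·9.81·21.3)] / 9.81 = (5.921 + 21.28) / 9.81 = 2.773 s.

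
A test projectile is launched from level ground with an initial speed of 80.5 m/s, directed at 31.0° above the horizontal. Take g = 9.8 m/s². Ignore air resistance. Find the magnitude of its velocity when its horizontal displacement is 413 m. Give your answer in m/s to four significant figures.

71.11 m/s

Horizontal component vₓ = 80.50 cos 31.0° = 69.00 m/s; vertical v_y0 = 80.50 sin 31.0° = 41.46 m/s.
x = vₓ t ⇒ t = 413/69.00 = 5.985 s.
Vertical velocity there: v_y = v_y0 − g t = 41.46 − 9.80 × 5.985 = −17.20 m/s.
Speed: √(vₓ² + v_y²) = √(69.00² + 17.20²) = 71.11 m/s.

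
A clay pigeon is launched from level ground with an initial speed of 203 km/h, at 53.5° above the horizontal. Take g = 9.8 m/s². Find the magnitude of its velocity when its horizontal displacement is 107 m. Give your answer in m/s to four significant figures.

36.37 m/s

Convert: 203 km/h = 203/3.6 = 56.39 m/s.
Horizontal component vₓ = 56.39 cos 53.5° = 33.54 m/s; vertical v_y0 = 56.39 sin 53.5° = 45.33 m/s.
Time to reach x = 107 m: t = x/vₓ = 107/33.54 = 3.190 s.
Vertical velocity there: v_y = v_y0 − g t = 45.33 − 9.80 × 3.190 = 14.07 m/s.
Speed: √(vₓ² + v_y²) = √(33.54² + 14.07²) = 36.37 m/s.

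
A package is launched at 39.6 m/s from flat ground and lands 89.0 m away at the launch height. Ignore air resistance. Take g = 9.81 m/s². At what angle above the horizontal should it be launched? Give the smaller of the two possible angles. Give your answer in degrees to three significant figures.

16.9°

Level-ground range R = v₀² sin(2θ)/g ⇒ sin(2θ) = gR/v₀² = 9.81 × 89.0 / 39.6² = 0.5568.
2θ = 33.83° or 180° − 33.83° = 146.2°, so θ = 16.92° or 73.08°.
The smaller angle is 16.92°.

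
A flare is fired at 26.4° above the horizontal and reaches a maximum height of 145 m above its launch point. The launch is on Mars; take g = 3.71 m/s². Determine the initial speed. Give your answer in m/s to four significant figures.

At the peak v_y = 0, so v_y0 = √(2gH) = √(2 × 3.71 × 145) = 32.80 m/s.
v_y0 = v₀ sin θ ⇒ v₀ = 32.80 / sin 26.4° = 73.77 m/s.

73.77 m/s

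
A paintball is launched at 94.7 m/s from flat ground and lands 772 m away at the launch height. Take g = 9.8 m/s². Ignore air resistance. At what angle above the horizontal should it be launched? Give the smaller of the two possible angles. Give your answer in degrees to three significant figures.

R = v₀² sin 2θ / g gives sin 2θ = gR/v₀² = 9.80·772/94.7² = 0.8436.
2θ = 57.52° or 180° − 57.52° = 122.5°, so θ = 28.76° or 61.24°.
The smaller angle is 28.76°.

28.8°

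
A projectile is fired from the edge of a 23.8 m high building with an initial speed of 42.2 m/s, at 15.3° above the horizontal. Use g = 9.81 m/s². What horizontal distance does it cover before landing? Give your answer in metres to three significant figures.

147 m

Horizontal component vₓ = 42.20 cos 15.3° = 40.70 m/s; vertical v_y0 = 42.20 sin 15.3° = 11.14 m/s.
Vertical motion (up positive, ground at y = 0): 4.905 t² − (11.14) t − 23.8 = 0, so t = (11.14 + √(11.14² + 2·9.81·23.8)) / 9.81 = (11.14 + 24.31) / 9.81 = 3.613 s.
Horizontal distance: R = vₓ t = 40.70 × 3.613 = 147.1 m.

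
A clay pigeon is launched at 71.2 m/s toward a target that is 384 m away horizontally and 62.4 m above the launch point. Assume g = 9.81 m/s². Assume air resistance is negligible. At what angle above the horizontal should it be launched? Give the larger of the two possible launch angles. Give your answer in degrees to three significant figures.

Trajectory: y = x tanθ − g x² (1 + tan²θ)/(2v₀²). With x = 384, y = 62.4, v₀ = 71.2, g = 9.81:
142.7 tan²θ − 384 tanθ + (205.1) = 0.
tanθ = [384 ± √(384² − 4 × 142.7 × (205.1))] / (2 × 142.7) = (384 ± 174.4) / 285.3, giving tanθ = 0.7345 or 1.957.
θ = 36.30° or 62.93°; the larger is 62.93°.

62.9°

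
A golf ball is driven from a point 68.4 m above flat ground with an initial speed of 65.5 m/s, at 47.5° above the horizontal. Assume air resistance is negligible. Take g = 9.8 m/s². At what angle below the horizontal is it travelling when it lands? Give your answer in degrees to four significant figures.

Resolve: vₓ = 65.50 cos 47.5° = 44.25 m/s and v_y0 = 65.50 sin 47.5° = 48.29 m/s.
With up positive and y = 0 at the ground: y(t) = 68.4 + (48.29) t − 4.900 t². Setting y = 0 and taking the positive root: t = [48.29 + √(48.29² + 2·9.80·68.4)] / 9.80 = (48.29 + 60.60) / 9.80 = 11.11 s.
At impact: v_y = v_y0 − g t = −60.60 m/s; vₓ = 44.25 m/s.
Angle below horizontal: arctan(|v_y|/vₓ) = arctan(60.60/44.25) = 53.86°.

53.86°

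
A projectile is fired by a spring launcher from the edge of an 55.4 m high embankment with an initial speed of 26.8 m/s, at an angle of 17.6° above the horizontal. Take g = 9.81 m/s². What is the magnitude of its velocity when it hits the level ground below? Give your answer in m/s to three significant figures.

42.5 m/s

Components: vₓ = 26.80 cos 17.6° = 25.55 m/s, v_y0 = 26.80 sin 17.6° = 8.104 m/s.
Vertical motion (up positive, ground at y = 0): 4.905 t² − (8.104) t − 55.4 = 0, so t = (8.104 + √(8.104² + 2·9.81·55.4)) / 9.81 = (8.104 + 33.95) / 9.81 = 4.287 s.
Vertical velocity at impact: v_y = v_y0 − g t = 8.104 − 9.81 × 4.287 = −33.95 m/s.
Speed: |v| = √(vₓ² + v_y²) = √(25.55² + 33.95²) = 42.49 m/s.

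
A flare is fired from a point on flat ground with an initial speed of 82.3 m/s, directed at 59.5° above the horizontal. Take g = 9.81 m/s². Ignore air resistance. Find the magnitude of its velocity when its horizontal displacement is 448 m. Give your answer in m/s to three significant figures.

54.1 m/s

Resolve: vₓ = 82.30 cos 59.5° = 41.77 m/s and v_y0 = 82.30 sin 59.5° = 70.91 m/s.
At x = 448 m, t = x/vₓ = 448/41.77 = 10.73 s.
Vertical velocity there: v_y = v_y0 − g t = 70.91 − 9.81 × 10.73 = −34.30 m/s.
Speed: √(vₓ² + v_y²) = √(41.77² + 34.30²) = 54.05 m/s.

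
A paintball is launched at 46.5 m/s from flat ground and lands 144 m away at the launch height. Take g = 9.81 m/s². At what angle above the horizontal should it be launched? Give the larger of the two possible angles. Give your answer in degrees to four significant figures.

69.60°

R = v₀² sin 2θ / g gives sin 2θ = gR/v₀² = 9.81·144/46.5² = 0.6533.
2θ = 40.79° or 180° − 40.79° = 139.2°, so θ = 20.40° or 69.60°.
The larger angle is 69.60°.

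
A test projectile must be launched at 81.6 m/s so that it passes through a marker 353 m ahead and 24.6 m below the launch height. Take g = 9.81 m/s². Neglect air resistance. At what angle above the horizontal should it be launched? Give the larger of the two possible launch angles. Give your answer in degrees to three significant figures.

Trajectory: y = x tanθ − g x² (1 + tan²θ)/(2v₀²). With x = 353, y = −24.6, v₀ = 81.6, g = 9.81:
91.79 tan²θ − 353 tanθ + (67.19) = 0.
tanθ = [353 ± √(353² − 4 × 91.79 × (67.19))] / (2 × 91.79) = (353 ± 316.1) / 183.6, giving tanθ = 0.2008 or 3.645.
θ = 11.36° or 74.66°; the larger is 74.66°.

74.7°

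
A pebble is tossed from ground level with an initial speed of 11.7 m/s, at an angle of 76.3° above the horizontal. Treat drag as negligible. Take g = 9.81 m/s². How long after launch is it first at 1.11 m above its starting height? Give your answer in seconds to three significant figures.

0.102 s

Resolve: vₓ = 11.70 cos 76.3° = 2.771 m/s and v_y0 = 11.70 sin 76.3° = 11.37 m/s.
Set y = v_y0 t − ½ g t² = 1.11: 4.905 t² − 11.37 t + 1.11 = 0.
Quadratic formula: t = (11.37 ± √107.43) / 9.81 = (11.37 ± 10.37) / 9.81 → t = 0.1022 s or 2.215 s.
The first (ascending) time is 0.1022 s.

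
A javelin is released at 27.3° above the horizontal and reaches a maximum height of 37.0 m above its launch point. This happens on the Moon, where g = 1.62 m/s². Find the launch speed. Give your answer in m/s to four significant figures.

At the peak v_y = 0, so v_y0 = √(2gH) = √(2 × 1.62 × 37.0) = 10.95 m/s.
v_y0 = v₀ sin θ ⇒ v₀ = 10.95 / sin 27.3° = 23.87 m/s.

23.87 m/s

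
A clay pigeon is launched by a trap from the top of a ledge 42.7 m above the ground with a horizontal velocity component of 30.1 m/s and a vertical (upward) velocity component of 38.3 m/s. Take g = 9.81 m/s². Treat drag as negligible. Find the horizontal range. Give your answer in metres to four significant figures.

264.8 m

Vertical motion (up positive, ground at y = 0): 4.905 t² − (38.30) t − 42.7 = 0, so t = (38.30 + √(38.30² + 2·9.81·42.7)) / 9.81 = (38.30 + 48.01) / 9.81 = 8.798 s.
Horizontal distance: R = vₓ t = 30.10 × 8.798 = 264.8 m.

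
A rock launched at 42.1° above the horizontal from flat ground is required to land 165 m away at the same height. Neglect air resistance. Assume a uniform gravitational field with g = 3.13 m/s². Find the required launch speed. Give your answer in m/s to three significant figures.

Level-ground range: R = v₀² sin(2θ)/g, so v₀ = √(gR / sin 2θ).
v₀ = √(3.13 × 165 / sin 84.20°) = √(516.4 / 0.9949) = √519.11 = 22.78 m/s.

22.8 m/s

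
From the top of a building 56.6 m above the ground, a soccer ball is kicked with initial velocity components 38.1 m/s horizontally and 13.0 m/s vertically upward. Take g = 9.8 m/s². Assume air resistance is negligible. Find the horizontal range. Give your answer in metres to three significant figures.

190 m

With up positive and y = 0 at the ground: y(t) = 56.6 + (13.00) t − 4.900 t². Setting y = 0 and taking the positive root: t = [13.00 + √(13.00² + 2·9.80·56.6)] / 9.80 = (13.00 + 35.75) / 9.80 = 4.975 s.
Horizontal distance: R = vₓ t = 38.10 × 4.975 = 189.5 m.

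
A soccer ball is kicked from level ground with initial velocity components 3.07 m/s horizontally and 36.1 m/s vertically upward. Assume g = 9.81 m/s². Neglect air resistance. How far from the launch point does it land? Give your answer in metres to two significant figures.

Flight time T = 2 v_y0 / g = 7.360 s.
Horizontal distance R = vₓ T = 3.070 × 7.360 = 22.59 m.

23 m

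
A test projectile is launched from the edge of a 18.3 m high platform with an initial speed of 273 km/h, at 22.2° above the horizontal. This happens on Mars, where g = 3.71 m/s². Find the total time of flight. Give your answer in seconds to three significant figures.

Convert: 273 km/h = 273/3.6 = 75.83 m/s.
Horizontal component vₓ = 75.83 cos 22.2° = 70.21 m/s; vertical v_y0 = 75.83 sin 22.2° = 28.65 m/s.
The projectile lands when y = 18.3 + (28.65) t − ½·3.71·t² = 0. Positive root: t = (28.65 + √(28.65² + 2·3.71·18.3)) / 3.71 = (28.65 + 30.93) / 3.71 = 16.06 s.

16.1 s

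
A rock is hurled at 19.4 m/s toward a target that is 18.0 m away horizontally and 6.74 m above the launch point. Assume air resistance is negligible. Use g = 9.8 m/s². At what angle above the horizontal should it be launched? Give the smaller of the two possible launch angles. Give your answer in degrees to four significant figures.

36.34°

Trajectory: y = x tanθ − g x² (1 + tan²θ)/(2v₀²). With x = 18.0, y = 6.74, v₀ = 19.4, g = 9.80:
4.218 tan²θ − 18.0 tanθ + (10.96) = 0.
tanθ = [18.0 ± √(18.0² − 4 × 4.218 × (10.96))] / (2 × 4.218) = (18.0 ± 11.79) / 8.437, giving tanθ = 0.7356 or 3.532.
θ = 36.34° or 74.19°; the smaller is 36.34°.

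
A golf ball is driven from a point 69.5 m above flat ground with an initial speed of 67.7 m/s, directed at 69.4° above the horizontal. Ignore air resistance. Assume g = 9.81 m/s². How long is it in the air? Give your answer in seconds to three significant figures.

13.9 s

Components: vₓ = 67.70 cos 69.4° = 23.82 m/s, v_y0 = 67.70 sin 69.4° = 63.37 m/s.
Vertical motion (up positive, ground at y = 0): 4.905 t² − (63.37) t − 69.5 = 0, so t = (63.37 + √(63.37² + 2·9.81·69.5)) / 9.81 = (63.37 + 73.35) / 9.81 = 13.94 s.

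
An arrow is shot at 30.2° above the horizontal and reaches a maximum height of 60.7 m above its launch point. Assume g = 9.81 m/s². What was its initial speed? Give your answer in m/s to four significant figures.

At the peak v_y = 0, so v_y0 = √(2gH) = √(2 × 9.81 × 60.7) = 34.51 m/s.
v_y0 = v₀ sin θ ⇒ v₀ = 34.51 / sin 30.2° = 68.61 m/s.

68.61 m/s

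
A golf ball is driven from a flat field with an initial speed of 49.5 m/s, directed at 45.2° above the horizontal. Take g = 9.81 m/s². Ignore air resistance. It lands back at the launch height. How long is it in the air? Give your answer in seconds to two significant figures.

Components: vₓ = 49.50 cos 45.2° = 34.88 m/s, v_y0 = 49.50 sin 45.2° = 35.12 m/s.
Time of flight on level ground: T = 2 v_y0 / g = 2 × 35.12 / 9.81 = 7.161 s.

7.2 s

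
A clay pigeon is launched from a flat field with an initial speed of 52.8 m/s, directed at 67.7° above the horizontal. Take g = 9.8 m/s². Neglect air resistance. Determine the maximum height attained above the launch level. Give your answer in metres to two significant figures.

120 m

Resolve: vₓ = 52.80 cos 67.7° = 20.04 m/s and v_y0 = 52.80 sin 67.7° = 48.85 m/s.
At the apex v_y = 0, so H = v_y0²/(2g) = 48.85²/19.60 = 121.8 m.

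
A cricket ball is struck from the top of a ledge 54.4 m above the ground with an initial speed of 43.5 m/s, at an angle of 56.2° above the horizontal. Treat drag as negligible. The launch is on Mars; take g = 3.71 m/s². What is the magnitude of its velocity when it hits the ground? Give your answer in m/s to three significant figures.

47.9 m/s

vₓ = 43.50 cos 56.2° = 24.20 m/s; v_y0 = 43.50 sin 56.2° = 36.15 m/s.
With up positive and y = 0 at the ground: y(t) = 54.4 + (36.15) t − 1.855 t². Setting y = 0 and taking the positive root: t = [36.15 + √(36.15² + 2·3.71·54.4)] / 3.71 = (36.15 + 41.36) / 3.71 = 20.89 s.
Vertical velocity at impact: v_y = v_y0 − g t = 36.15 − 3.71 × 20.89 = −41.36 m/s.
Speed: |v| = √(vₓ² + v_y²) = √(24.20² + 41.36²) = 47.92 m/s.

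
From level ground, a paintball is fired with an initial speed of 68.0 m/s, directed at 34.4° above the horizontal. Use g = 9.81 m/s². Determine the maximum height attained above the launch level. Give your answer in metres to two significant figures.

75 m

vₓ = 68.00 cos 34.4° = 56.11 m/s; v_y0 = 68.00 sin 34.4° = 38.42 m/s.
At the apex v_y = 0, so H = v_y0²/(2g) = 38.42²/19.62 = 75.23 m.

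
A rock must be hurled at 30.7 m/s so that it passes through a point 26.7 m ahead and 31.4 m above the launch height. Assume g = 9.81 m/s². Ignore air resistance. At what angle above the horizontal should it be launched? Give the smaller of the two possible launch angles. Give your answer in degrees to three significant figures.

Trajectory: y = x tanθ − g x² (1 + tan²θ)/(2v₀²). With x = 26.7, y = 31.4, v₀ = 30.7, g = 9.81:
3.710 tan²θ − 26.7 tanθ + (35.11) = 0.
tanθ = [26.7 ± √(26.7² − 4 × 3.710 × (35.11))] / (2 × 3.710) = (26.7 ± 13.85) / 7.420, giving tanθ = 1.732 or 5.465.
θ = 59.99° or 79.63°; the smaller is 59.99°.

60.0°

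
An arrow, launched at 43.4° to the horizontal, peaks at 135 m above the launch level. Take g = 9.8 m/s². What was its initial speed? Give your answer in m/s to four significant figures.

At the peak v_y = 0, so v_y0 = √(2gH) = √(2 × 9.80 × 135) = 51.44 m/s.
v_y0 = v₀ sin θ ⇒ v₀ = 51.44 / sin 43.4° = 74.87 m/s.

74.87 m/s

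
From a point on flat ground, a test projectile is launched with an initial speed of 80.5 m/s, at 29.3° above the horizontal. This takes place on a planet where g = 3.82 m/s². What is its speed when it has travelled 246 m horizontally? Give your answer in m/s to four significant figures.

Horizontal component vₓ = 80.50 cos 29.3° = 70.20 m/s; vertical v_y0 = 80.50 sin 29.3° = 39.40 m/s.
x = vₓ t ⇒ t = 246/70.20 = 3.504 s.
Vertical velocity there: v_y = v_y0 − g t = 39.40 − 3.82 × 3.504 = 26.01 m/s.
Speed: √(vₓ² + v_y²) = √(70.20² + 26.01²) = 74.86 m/s.

74.86 m/s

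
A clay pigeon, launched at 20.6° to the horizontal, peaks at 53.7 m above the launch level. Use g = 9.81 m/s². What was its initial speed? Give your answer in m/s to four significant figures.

At the peak v_y = 0, so v_y0 = √(2gH) = √(2 × 9.81 × 53.7) = 32.46 m/s.
v_y0 = v₀ sin θ ⇒ v₀ = 32.46 / sin 20.6° = 92.25 m/s.

92.25 m/s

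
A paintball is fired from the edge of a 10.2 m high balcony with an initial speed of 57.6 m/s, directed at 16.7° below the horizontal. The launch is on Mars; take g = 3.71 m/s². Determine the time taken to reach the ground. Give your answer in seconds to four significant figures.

Resolve: vₓ = 57.60 cos 16.7° = 55.17 m/s and v_y0 = −16.55 m/s (downward).
Vertical motion (up positive, ground at y = 0): 1.855 t² − (−16.55) t − 10.2 = 0, so t = (−16.55 + √(16.55² + 2·3.71·10.2)) / 3.71 = (−16.55 + 18.70) / 3.71 = 0.5787 s.

0.5787 s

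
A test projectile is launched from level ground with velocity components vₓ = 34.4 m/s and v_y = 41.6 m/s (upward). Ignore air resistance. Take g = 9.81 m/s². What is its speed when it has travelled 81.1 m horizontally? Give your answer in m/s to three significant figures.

At x = 81.1 m, t = x/vₓ = 81.1/34.40 = 2.358 s.
Vertical velocity there: v_y = v_y0 − g t = 41.60 − 9.81 × 2.358 = 18.47 m/s.
Speed: √(vₓ² + v_y²) = √(34.40² + 18.47²) = 39.05 m/s.

39.0 m/s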